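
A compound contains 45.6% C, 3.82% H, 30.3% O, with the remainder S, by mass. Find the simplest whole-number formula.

C6H6O3S

Assume 100 g: 45.6 g C, 3.82 g H, 30.3 g O, 20.28 g S.
C: 45.6 g ÷ 12.01 g/mol = 3.797 mol
H: 3.82 g ÷ 1.008 g/mol = 3.79 mol
O: 30.3 g ÷ 16.00 g/mol = 1.894 mol
S: 20.28 g ÷ 32.07 g/mol = 0.6324 mol
Ratios (÷ 0.6324): C 6.004, H 5.993, O 2.995, S 1.000
Ratio ≈ 6:6:3:1, so the empirical formula is C6H6O3S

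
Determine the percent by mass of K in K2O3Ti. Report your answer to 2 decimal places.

Molar mass = 2(39.10) + 3(16.00) + 1(47.87) = 174.070 g/mol
Mass of K per mole = 2 × 39.10 = 78.200 g
% K = 78.200 / 174.070 × 100 = 44.92%

44.92%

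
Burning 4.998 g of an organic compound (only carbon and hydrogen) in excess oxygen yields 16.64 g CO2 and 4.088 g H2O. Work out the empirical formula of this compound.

mol C = 16.64 / 44.01 = 0.3781; mass C = 0.3781 × 12.01 = 4.541 g
mol H = 2 × (4.088 / 18.02) = 0.4537; mass H = 0.4537 × 1.008 = 0.4573 g
Smallest is C at 0.3781 mol; normalising gives C 1.000, H 1.200
Multiply by 5: C 5.00, H 6.00 → C5H6

C5H6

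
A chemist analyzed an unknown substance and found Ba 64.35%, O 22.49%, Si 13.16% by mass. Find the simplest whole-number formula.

BaO3Si

Assume 100 g: 64.35 g Ba, 22.49 g O, 13.16 g Si.
Ba: 64.35 g ÷ 137.33 g/mol = 0.4686 mol
O: 22.49 g ÷ 16.00 g/mol = 1.406 mol
Si: 13.16 g ÷ 28.09 g/mol = 0.4685 mol
Divide by the smallest (0.4685 mol Si): Ba 1.000, O 3.000, Si 1.000
Ratio ≈ 1:3:1, so the empirical formula is BaO3Si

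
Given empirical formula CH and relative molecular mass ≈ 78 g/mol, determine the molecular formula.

C6H6

Empirical-formula mass = 13.02 g/mol
n = 78 / 13.02 = 5.99 ≈ 6
Molecular formula = (CH)6 = C6H6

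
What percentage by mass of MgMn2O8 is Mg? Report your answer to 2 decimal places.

9.27%

Molar mass = 1(24.31) + 2(54.94) + 8(16.00) = 262.190 g/mol
Mass of Mg per mole = 1 × 24.31 = 24.310 g
% Mg = 24.310 / 262.190 × 100 = 9.27%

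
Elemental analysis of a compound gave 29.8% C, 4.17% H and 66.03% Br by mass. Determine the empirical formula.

Assume 100 g: 29.8 g C, 4.17 g H, 66.03 g Br.
Moles — C: 29.8 / 12.01 = 2.481 mol; H: 4.17 / 1.008 = 4.137 mol; Br: 66.03 / 79.90 = 0.8264 mol
Ratios (÷ 0.8264): C 3.002, H 5.006, Br 1.000
≈ 3:5:1 → C3H5Br

C3H5Br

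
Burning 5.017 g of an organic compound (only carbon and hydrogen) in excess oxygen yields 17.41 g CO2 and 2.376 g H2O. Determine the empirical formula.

mol C = 17.41 / 44.01 = 0.3956; mass C = 0.3956 × 12.01 = 4.751 g
mol H = 2 × (2.376 / 18.02) = 0.2637; mass H = 0.2637 × 1.008 = 0.2658 g
Smallest is H at 0.2637 mol; normalising gives C 1.500, H 1.000
Multiply by 2: C 3.00, H 2.00 → C3H2

C3H2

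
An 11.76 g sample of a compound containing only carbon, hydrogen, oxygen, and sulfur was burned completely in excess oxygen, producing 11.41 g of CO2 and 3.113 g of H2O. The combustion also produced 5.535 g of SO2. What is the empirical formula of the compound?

mol C = 11.41 / 44.01 = 0.2593; mass C = 0.2593 × 12.01 = 3.114 g
mol H = 2 × (3.113 / 18.02) = 0.3455; mass H = 0.3455 × 1.008 = 0.3483 g
mol S = 5.535 / 64.07 = 0.08639; mass S = 2.771 g
mass O = 11.76 − (6.232) = 5.528 g → mol O = 0.3455
Smallest is S at 0.08639 mol; normalising gives C 3.001, H 3.999, O 3.999, S 1.000
≈ 3:4:4:1 → C3H4O4S

C3H4O4S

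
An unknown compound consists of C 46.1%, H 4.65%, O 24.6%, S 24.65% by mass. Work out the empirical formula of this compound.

Assume 100 g: 46.1 g C, 4.65 g H, 24.6 g O, 24.65 g S.
Moles — C: 46.1 / 12.01 = 3.838 mol; H: 4.65 / 1.008 = 4.613 mol; O: 24.6 / 16.00 = 1.538 mol; S: 24.65 / 32.07 = 0.7686 mol
Divide by the smallest (0.7686 mol S): C 4.994, H 6.002, O 2.000, S 1.000
→ C5H6O2S

C5H6O2S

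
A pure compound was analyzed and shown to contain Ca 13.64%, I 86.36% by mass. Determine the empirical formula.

Assume 100 g: 13.64 g Ca, 86.36 g I.
Moles — Ca: 13.64 / 40.08 = 0.3403 mol; I: 86.36 / 126.90 = 0.6805 mol
Smallest is Ca at 0.3403 mol; normalising gives Ca 1.000, I 2.000
→ CaI2

CaI2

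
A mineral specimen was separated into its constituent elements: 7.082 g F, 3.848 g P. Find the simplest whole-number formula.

Moles — F: 7.082 / 19.00 = 0.3727 mol; P: 3.848 / 30.97 = 0.1242 mol
Ratios (÷ 0.1242): F 3.000, P 1.000
→ F3P

F3P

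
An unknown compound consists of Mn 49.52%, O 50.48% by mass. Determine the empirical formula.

Mn2O7

Assume 100 g: 49.52 g Mn, 50.48 g O.
Moles — Mn: 49.52 / 54.94 = 0.9013 mol; O: 50.48 / 16.00 = 3.155 mol
Smallest is Mn at 0.9013 mol; normalising gives Mn 1.000, O 3.500
Scaling by 2: Mn 2.00, O 7.00 → Mn2O7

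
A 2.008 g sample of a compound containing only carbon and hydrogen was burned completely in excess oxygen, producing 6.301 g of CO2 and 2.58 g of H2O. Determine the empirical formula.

CH2

mol C = 6.301 / 44.01 = 0.1432; mass C = 0.1432 × 12.01 = 1.719 g
mol H = 2 × (2.58 / 18.02) = 0.2863; mass H = 0.2863 × 1.008 = 0.2886 g
Divide by the smallest (0.1432 mol C): C 1.000, H 2.000
→ CH2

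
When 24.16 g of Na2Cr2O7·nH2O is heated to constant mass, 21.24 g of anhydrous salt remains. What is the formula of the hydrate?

Na2Cr2O7·2H2O

Mass of water lost = 24.16 − 21.24 = 2.92 g → 2.92 / 18.02 = 0.162 mol H2O
Molar mass of Na2Cr2O7 = 261.98 g/mol → mol Na2Cr2O7 = 21.24 / 261.98 = 0.08107
n = 0.162 / 0.08107 = 2.00 ≈ 2 → Na2Cr2O7·2H2O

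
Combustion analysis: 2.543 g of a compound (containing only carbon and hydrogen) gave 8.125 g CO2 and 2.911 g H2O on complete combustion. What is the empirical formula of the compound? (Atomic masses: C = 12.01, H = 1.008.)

mol C = 8.125 / 44.01 = 0.1846; mass C = 0.1846 × 12.01 = 2.217 g
mol H = 2 × (2.911 / 18.02) = 0.3231; mass H = 0.3231 × 1.008 = 0.3257 g
Ratios (÷ 0.1846): C 1.000, H 1.750
Scaling by 4: C 4.00, H 7.00 → C4H7

C4H7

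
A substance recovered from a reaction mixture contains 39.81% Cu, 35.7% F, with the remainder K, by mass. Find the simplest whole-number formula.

CuF3K

Assume 100 g: 39.81 g Cu, 35.7 g F, 24.49 g K.
Cu: 39.81 g ÷ 63.55 g/mol = 0.6264 mol
F: 35.7 g ÷ 19.00 g/mol = 1.879 mol
K: 24.49 g ÷ 39.10 g/mol = 0.6263 mol
Ratios (÷ 0.6263): Cu 1.000, F 3.000, K 1.000
≈ 1:3:1 → CuF3K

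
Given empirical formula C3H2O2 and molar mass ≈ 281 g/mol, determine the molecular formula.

Empirical-formula mass = 70.05 g/mol
n = 281 / 70.05 = 4.01 ≈ 4
Molecular formula = (C3H2O2)4 = C12H8O8

C12H8O8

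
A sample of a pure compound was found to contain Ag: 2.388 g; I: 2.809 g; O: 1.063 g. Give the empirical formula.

AgIO3

Moles — Ag: 2.388 / 107.87 = 0.02214 mol; I: 2.809 / 126.90 = 0.02214 mol; O: 1.063 / 16.00 = 0.06644 mol
Ratios (÷ 0.02214): Ag 1.000, I 1.000, O 3.001
≈ 1:1:3 → AgIO3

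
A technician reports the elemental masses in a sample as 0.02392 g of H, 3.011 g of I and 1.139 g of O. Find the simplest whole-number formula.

Moles — H: 0.02392 / 1.008 = 0.02373 mol; I: 3.011 / 126.90 = 0.02373 mol; O: 1.139 / 16.00 = 0.07119 mol
Divide by the smallest (0.02373 mol I): H 1.000, I 1.000, O 3.000
Ratio ≈ 1:1:3, so the empirical formula is HIO3

HIO3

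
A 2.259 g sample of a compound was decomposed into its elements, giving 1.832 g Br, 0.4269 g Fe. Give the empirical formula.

Br: 1.832 g ÷ 79.90 g/mol = 0.02293 mol
Fe: 0.4269 g ÷ 55.85 g/mol = 0.007644 mol
Ratios (÷ 0.007644): Br 3.000, Fe 1.000
→ Br3Fe

Br3Fe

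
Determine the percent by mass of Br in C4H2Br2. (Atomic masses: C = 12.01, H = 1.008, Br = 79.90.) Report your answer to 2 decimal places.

Molar mass = 4(12.01) + 2(1.008) + 2(79.90) = 209.856 g/mol
Mass of Br per mole = 2 × 79.90 = 159.800 g
% Br = 159.800 / 209.856 × 100 = 76.15%

76.15%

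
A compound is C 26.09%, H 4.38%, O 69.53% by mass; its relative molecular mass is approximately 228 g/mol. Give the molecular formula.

C5H10O10

Assume 100 g: 26.09 g C, 4.38 g H, 69.53 g O.
C: 26.09 g ÷ 12.01 g/mol = 2.172 mol
H: 4.38 g ÷ 1.008 g/mol = 4.345 mol
O: 69.53 g ÷ 16.00 g/mol = 4.346 mol
Divide by the smallest (2.172 mol C): C 1.000, H 2.000, O 2.000
≈ 1:2:2 → CH2O2
Empirical-formula mass = 46.03 g/mol
n = 228 / 46.03 = 4.95 ≈ 5
Molecular formula = (CH2O2)×5 = C5H10O10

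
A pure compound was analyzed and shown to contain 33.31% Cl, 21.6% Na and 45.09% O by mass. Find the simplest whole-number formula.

Assume 100 g: 33.31 g Cl, 21.6 g Na, 45.09 g O.
Moles — Cl: 33.31 / 35.45 = 0.9396 mol; Na: 21.6 / 22.99 = 0.9395 mol; O: 45.09 / 16.00 = 2.818 mol
Divide by the smallest (0.9395 mol Na): Cl 1.000, Na 1.000, O 2.999
≈ 1:1:3 → ClNaO3

ClNaO3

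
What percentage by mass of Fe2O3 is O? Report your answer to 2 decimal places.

Molar mass = 2(55.85) + 3(16.00) = 159.700 g/mol
Mass of O per mole = 3 × 16.00 = 48.000 g
% O = 48.000 / 159.700 × 100 = 30.06%

30.06%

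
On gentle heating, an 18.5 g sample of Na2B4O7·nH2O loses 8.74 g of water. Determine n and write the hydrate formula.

Na2B4O7·10H2O

Mass of anhydrous Na2B4O7 = 18.5 − 8.74 = 9.76 g
mol H2O = 8.74 / 18.02 = 0.485
Molar mass of Na2B4O7 = 201.22 g/mol → mol Na2B4O7 = 9.76 / 201.22 = 0.0485
n = 0.485 / 0.0485 = 10.00 ≈ 10 → Na2B4O7·10H2O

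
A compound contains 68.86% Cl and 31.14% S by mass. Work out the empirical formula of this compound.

Cl2S

Assume 100 g: 68.86 g Cl, 31.14 g S.
n(Cl) = 68.86/35.45 = 1.942, n(S) = 31.14/32.07 = 0.971
Ratios (÷ 0.971): Cl 2.000, S 1.000
≈ 2:1 → Cl2S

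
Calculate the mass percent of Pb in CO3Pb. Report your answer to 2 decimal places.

Molar mass = 1(12.01) + 3(16.00) + 1(207.2) = 267.210 g/mol
Mass of Pb per mole = 1 × 207.2 = 207.200 g
% Pb = 207.200 / 267.210 × 100 = 77.54%

77.54%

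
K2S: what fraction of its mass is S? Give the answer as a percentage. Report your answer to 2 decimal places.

29.08%

Molar mass = 2(39.10) + 1(32.07) = 110.270 g/mol
Mass of S per mole = 1 × 32.07 = 32.070 g
% S = 32.070 / 110.270 × 100 = 29.08%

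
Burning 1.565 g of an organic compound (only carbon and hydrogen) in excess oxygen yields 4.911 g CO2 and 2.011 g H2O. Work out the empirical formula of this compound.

CH2

mol C = 4.911 / 44.01 = 0.1116; mass C = 0.1116 × 12.01 = 1.340 g
mol H = 2 × (2.011 / 18.02) = 0.2232; mass H = 0.2232 × 1.008 = 0.2250 g
Ratios (÷ 0.1116): C 1.000, H 2.000
≈ 1:2 → CH2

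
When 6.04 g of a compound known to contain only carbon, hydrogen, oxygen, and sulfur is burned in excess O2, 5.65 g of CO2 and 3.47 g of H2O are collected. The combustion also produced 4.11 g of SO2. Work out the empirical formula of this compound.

mol C = 5.65 / 44.01 = 0.1284; mass C = 0.1284 × 12.01 = 1.542 g
mol H = 2 × (3.47 / 18.02) = 0.3851; mass H = 0.3851 × 1.008 = 0.3882 g
mol S = 4.11 / 64.07 = 0.06415; mass S = 2.057 g
mass O = 6.04 − (3.987) = 2.053 g → mol O = 0.1283
Ratios (÷ 0.06415): C 2.001, H 6.004, O 2.000, S 1.000
→ C2H6O2S

C2H6O2S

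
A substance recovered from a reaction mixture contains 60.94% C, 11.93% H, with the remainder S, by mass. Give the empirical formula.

Assume 100 g: 60.94 g C, 11.93 g H, 27.13 g S.
C: 60.94 g ÷ 12.01 g/mol = 5.074 mol
H: 11.93 g ÷ 1.008 g/mol = 11.84 mol
S: 27.13 g ÷ 32.07 g/mol = 0.846 mol
Ratios (÷ 0.846): C 5.998, H 13.990, S 1.000
≈ 6:14:1 → C6H14S

C6H14S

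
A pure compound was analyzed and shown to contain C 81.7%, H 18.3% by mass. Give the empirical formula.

C3H8

Assume 100 g: 81.7 g C, 18.3 g H.
C: 81.7 g ÷ 12.01 g/mol = 6.803 mol
H: 18.3 g ÷ 1.008 g/mol = 18.15 mol
Smallest is C at 6.803 mol; normalising gives C 1.000, H 2.669
Scaling by 3: C 3.00, H 8.01 → C3H8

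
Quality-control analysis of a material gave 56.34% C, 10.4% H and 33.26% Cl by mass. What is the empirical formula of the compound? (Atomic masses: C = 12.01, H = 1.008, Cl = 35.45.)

C5H11Cl

Assume 100 g: 56.34 g C, 10.4 g H, 33.26 g Cl.
Moles — C: 56.34 / 12.01 = 4.691 mol; H: 10.4 / 1.008 = 10.32 mol; Cl: 33.26 / 35.45 = 0.9382 mol
Ratios (÷ 0.9382): C 5.000, H 10.997, Cl 1.000
≈ 5:11:1 → C5H11Cl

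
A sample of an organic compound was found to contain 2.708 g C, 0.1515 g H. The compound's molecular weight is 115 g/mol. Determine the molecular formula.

C9H6

Moles — C: 2.708 / 12.01 = 0.2255 mol; H: 0.1515 / 1.008 = 0.1503 mol
Smallest is H at 0.1503 mol; normalising gives C 1.500, H 1.000
Scaling by 2: C 3.00, H 2.00 → C3H2
Empirical-formula mass = 38.05 g/mol
n = 115 / 38.05 = 3.02 ≈ 3
Molecular formula = (C3H2)×3 = C9H6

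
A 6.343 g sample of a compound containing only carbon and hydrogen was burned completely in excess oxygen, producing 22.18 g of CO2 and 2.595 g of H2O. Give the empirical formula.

C7H4

mol C = 22.18 / 44.01 = 0.5040; mass C = 0.5040 × 12.01 = 6.053 g
mol H = 2 × (2.595 / 18.02) = 0.2880; mass H = 0.2880 × 1.008 = 0.2903 g
Divide by the smallest (0.288 mol H): C 1.750, H 1.000
Multiply by 4: C 7.00, H 4.00 → C7H4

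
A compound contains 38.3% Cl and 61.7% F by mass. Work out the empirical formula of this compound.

ClF3

Assume 100 g: 38.3 g Cl, 61.7 g F.
Moles — Cl: 38.3 / 35.45 = 1.08 mol; F: 61.7 / 19.00 = 3.247 mol
Ratios (÷ 1.08): Cl 1.000, F 3.006
Ratio ≈ 1:3, so the empirical formula is ClF3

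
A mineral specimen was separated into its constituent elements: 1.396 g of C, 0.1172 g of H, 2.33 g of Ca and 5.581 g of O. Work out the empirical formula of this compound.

n(C) = 1.396/12.01 = 0.1162, n(H) = 0.1172/1.008 = 0.1163, n(Ca) = 2.33/40.08 = 0.05813, n(O) = 5.581/16.00 = 0.3488
Divide by the smallest (0.05813 mol Ca): C 1.999, H 2.000, Ca 1.000, O 6.000
≈ 2:2:1:6 → C2H2CaO6

C2H2CaO6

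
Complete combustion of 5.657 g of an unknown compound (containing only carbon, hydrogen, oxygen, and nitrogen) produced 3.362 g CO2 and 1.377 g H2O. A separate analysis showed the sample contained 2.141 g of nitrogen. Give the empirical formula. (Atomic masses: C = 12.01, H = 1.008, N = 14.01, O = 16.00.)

CH2N2O2

mol C = 3.362 / 44.01 = 0.07639; mass C = 0.07639 × 12.01 = 0.9175 g
mol H = 2 × (1.377 / 18.02) = 0.1528; mass H = 0.1528 × 1.008 = 0.1541 g
mol N = 2.141 / 14.01 = 0.1528
mass O = 5.657 − (3.213) = 2.444 g → mol O = 0.1528
Smallest is C at 0.07639 mol; normalising gives C 1.000, H 2.001, N 2.000, O 2.000
→ CH2N2O2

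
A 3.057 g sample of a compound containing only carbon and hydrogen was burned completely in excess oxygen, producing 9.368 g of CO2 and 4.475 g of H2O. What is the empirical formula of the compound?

C3H7

mol C = 9.368 / 44.01 = 0.2129; mass C = 0.2129 × 12.01 = 2.556 g
mol H = 2 × (4.475 / 18.02) = 0.4967; mass H = 0.4967 × 1.008 = 0.5006 g
Smallest is C at 0.2129 mol; normalising gives C 1.000, H 2.333
Scaling by 3: C 3.00, H 7.00 → C3H7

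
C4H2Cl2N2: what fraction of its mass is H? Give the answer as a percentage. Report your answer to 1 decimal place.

Molar mass = 4(12.01) + 2(1.008) + 2(35.45) + 2(14.01) = 148.976 g/mol
Mass of H per mole = 2 × 1.008 = 2.016 g
% H = 2.016 / 148.976 × 100 = 1.4%

1.4%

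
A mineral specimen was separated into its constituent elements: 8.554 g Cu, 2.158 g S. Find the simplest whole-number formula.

Cu2S

n(Cu) = 8.554/63.55 = 0.1346, n(S) = 2.158/32.07 = 0.06729
Ratios (÷ 0.06729): Cu 2.000, S 1.000
→ Cu2S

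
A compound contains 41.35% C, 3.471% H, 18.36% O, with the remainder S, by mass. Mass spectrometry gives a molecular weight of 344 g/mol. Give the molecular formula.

C12H12O4S4

Assume 100 g: 41.35 g C, 3.471 g H, 18.36 g O, 36.819 g S.
Moles — C: 41.35 / 12.01 = 3.443 mol; H: 3.471 / 1.008 = 3.443 mol; O: 18.36 / 16.00 = 1.147 mol; S: 36.819 / 32.07 = 1.148 mol
Divide by the smallest (1.147 mol O): C 3.000, H 3.001, O 1.000, S 1.001
Ratio ≈ 3:3:1:1, so the empirical formula is C3H3OS
Empirical-formula mass = 87.12 g/mol
n = 344 / 87.12 = 3.95 ≈ 4
Molecular formula = (C3H3OS)×4 = C12H12O4S4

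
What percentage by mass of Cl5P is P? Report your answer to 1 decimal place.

14.9%

Molar mass = 5(35.45) + 1(30.97) = 208.220 g/mol
Mass of P per mole = 1 × 30.97 = 30.970 g
% P = 30.970 / 208.220 × 100 = 14.9%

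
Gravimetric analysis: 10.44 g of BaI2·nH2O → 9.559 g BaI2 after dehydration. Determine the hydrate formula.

Mass of water lost = 10.44 − 9.559 = 0.881 g → 0.881 / 18.02 = 0.04889 mol H2O
Molar mass of BaI2 = 391.13 g/mol → mol BaI2 = 9.559 / 391.13 = 0.02444
n = 0.04889 / 0.02444 = 2.00 ≈ 2 → BaI2·2H2O

BaI2·2H2O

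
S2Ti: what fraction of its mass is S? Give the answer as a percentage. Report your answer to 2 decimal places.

57.26%

Molar mass = 2(32.07) + 1(47.87) = 112.010 g/mol
Mass of S per mole = 2 × 32.07 = 64.140 g
% S = 64.140 / 112.010 × 100 = 57.26%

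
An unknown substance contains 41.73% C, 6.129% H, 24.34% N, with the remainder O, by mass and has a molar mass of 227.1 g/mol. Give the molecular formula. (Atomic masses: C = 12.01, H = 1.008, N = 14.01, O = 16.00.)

Assume 100 g: 41.73 g C, 6.129 g H, 24.34 g N, 27.801 g O.
Moles — C: 41.73 / 12.01 = 3.475 mol; H: 6.129 / 1.008 = 6.08 mol; N: 24.34 / 14.01 = 1.737 mol; O: 27.801 / 16.00 = 1.738 mol
Divide by the smallest (1.737 mol N): C 2.000, H 3.500, N 1.000, O 1.000
Multiply by 2: C 4.00, H 7.00, N 2.00, O 2.00 → C4H7N2O2
Empirical-formula mass = 115.12 g/mol
n = 227.1 / 115.12 = 1.97 ≈ 2
Molecular formula = (C4H7N2O2)×2 = C8H14N4O4

C8H14N4O4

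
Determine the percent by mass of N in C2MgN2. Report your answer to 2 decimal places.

36.70%

Molar mass = 2(12.01) + 1(24.31) + 2(14.01) = 76.350 g/mol
Mass of N per mole = 2 × 14.01 = 28.020 g
% N = 28.020 / 76.350 × 100 = 36.70%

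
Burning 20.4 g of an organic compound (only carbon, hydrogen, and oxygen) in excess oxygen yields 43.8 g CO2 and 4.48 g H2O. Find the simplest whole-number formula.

C2HO

mol C = 43.8 / 44.01 = 0.9952; mass C = 0.9952 × 12.01 = 11.95 g
mol H = 2 × (4.48 / 18.02) = 0.4972; mass H = 0.4972 × 1.008 = 0.5012 g
mass O = 20.4 − (12.45) = 7.946 g → mol O = 0.4966
Divide by the smallest (0.4966 mol O): C 2.004, H 1.001, O 1.000
Ratio ≈ 2:1:1, so the empirical formula is C2HO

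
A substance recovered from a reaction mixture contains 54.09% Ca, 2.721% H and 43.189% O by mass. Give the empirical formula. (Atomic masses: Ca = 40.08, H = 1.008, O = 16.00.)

Assume 100 g: 54.09 g Ca, 2.721 g H, 43.189 g O.
n(Ca) = 54.09/40.08 = 1.35, n(H) = 2.721/1.008 = 2.699, n(O) = 43.189/16.00 = 2.699
Divide by the smallest (1.35 mol Ca): Ca 1.000, H 2.000, O 2.000
Ratio ≈ 1:2:2, so the empirical formula is CaH2O2

CaH2O2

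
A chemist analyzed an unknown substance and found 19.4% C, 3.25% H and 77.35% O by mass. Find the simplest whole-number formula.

CH2O3

Assume 100 g: 19.4 g C, 3.25 g H, 77.35 g O.
n(C) = 19.4/12.01 = 1.615, n(H) = 3.25/1.008 = 3.224, n(O) = 77.35/16.00 = 4.834
Ratios (÷ 1.615): C 1.000, H 1.996, O 2.993
→ CH2O3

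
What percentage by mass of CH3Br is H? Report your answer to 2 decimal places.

3.19%

Molar mass = 1(12.01) + 3(1.008) + 1(79.90) = 94.934 g/mol
Mass of H per mole = 3 × 1.008 = 3.024 g
% H = 3.024 / 94.934 × 100 = 3.19%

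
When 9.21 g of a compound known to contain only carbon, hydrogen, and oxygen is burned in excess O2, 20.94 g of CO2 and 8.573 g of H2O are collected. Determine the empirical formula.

mol C = 20.94 / 44.01 = 0.4758; mass C = 0.4758 × 12.01 = 5.714 g
mol H = 2 × (8.573 / 18.02) = 0.9515; mass H = 0.9515 × 1.008 = 0.9591 g
mass O = 9.21 − (6.673) = 2.537 g → mol O = 0.1585
Divide by the smallest (0.1585 mol O): C 3.001, H 6.002, O 1.000
→ C3H6O

C3H6O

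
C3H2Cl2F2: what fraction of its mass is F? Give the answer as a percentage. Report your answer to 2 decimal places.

Molar mass = 3(12.01) + 2(1.008) + 2(35.45) + 2(19.00) = 146.946 g/mol
Mass of F per mole = 2 × 19.00 = 38.000 g
% F = 38.000 / 146.946 × 100 = 25.86%

25.86%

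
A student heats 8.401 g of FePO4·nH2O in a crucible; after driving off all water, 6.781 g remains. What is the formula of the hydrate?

Mass of water lost = 8.401 − 6.781 = 1.62 g → 1.62 / 18.02 = 0.0899 mol H2O
Molar mass of FePO4 = 150.82 g/mol → mol FePO4 = 6.781 / 150.82 = 0.04496
n = 0.0899 / 0.04496 = 2.00 ≈ 2 → FePO4·2H2O

FePO4·2H2O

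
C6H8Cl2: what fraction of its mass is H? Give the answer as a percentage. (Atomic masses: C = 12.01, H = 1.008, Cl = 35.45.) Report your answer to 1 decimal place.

Molar mass = 6(12.01) + 8(1.008) + 2(35.45) = 151.024 g/mol
Mass of H per mole = 8 × 1.008 = 8.064 g
% H = 8.064 / 151.024 × 100 = 5.3%

5.3%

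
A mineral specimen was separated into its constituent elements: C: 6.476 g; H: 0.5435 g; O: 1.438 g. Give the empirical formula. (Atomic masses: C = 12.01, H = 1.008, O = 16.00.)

C6H6O

n(C) = 6.476/12.01 = 0.5392, n(H) = 0.5435/1.008 = 0.5392, n(O) = 1.438/16.00 = 0.08987
Divide by the smallest (0.08987 mol O): C 6.000, H 5.999, O 1.000
≈ 6:6:1 → C6H6O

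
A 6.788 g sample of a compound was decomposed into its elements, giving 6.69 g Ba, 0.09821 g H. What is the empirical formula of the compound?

BaH2

Moles — Ba: 6.69 / 137.33 = 0.04871 mol; H: 0.09821 / 1.008 = 0.09743 mol
Smallest is Ba at 0.04871 mol; normalising gives Ba 1.000, H 2.000
Ratio ≈ 1:2, so the empirical formula is BaH2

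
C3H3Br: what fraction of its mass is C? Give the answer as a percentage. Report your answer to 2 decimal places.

30.29%

Molar mass = 3(12.01) + 3(1.008) + 1(79.90) = 118.954 g/mol
Mass of C per mole = 3 × 12.01 = 36.030 g
% C = 36.030 / 118.954 × 100 = 30.29%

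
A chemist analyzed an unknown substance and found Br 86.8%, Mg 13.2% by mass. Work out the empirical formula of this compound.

Br2Mg

Assume 100 g: 86.8 g Br, 13.2 g Mg.
Moles — Br: 86.8 / 79.90 = 1.086 mol; Mg: 13.2 / 24.31 = 0.543 mol
Divide by the smallest (0.543 mol Mg): Br 2.001, Mg 1.000
Ratio ≈ 2:1, so the empirical formula is Br2Mg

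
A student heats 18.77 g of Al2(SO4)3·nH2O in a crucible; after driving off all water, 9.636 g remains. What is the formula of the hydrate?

Al2(SO4)3·18H2O

Mass of water lost = 18.77 − 9.636 = 9.134 g → 9.134 / 18.02 = 0.5069 mol H2O
Molar mass of Al2(SO4)3 = 342.17 g/mol → mol Al2(SO4)3 = 9.636 / 342.17 = 0.02816
n = 0.5069 / 0.02816 = 18.00 ≈ 18 → Al2(SO4)3·18H2O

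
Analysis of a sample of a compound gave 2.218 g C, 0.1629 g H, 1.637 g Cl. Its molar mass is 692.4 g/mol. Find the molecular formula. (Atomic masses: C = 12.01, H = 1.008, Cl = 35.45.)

C: 2.218 g ÷ 12.01 g/mol = 0.1847 mol
H: 0.1629 g ÷ 1.008 g/mol = 0.1616 mol
Cl: 1.637 g ÷ 35.45 g/mol = 0.04618 mol
Divide by the smallest (0.04618 mol Cl): C 3.999, H 3.500, Cl 1.000
Multiply by 2: C 8.00, H 7.00, Cl 2.00 → C8H7Cl2
Empirical-formula mass = 174.04 g/mol
n = 692.4 / 174.04 = 3.98 ≈ 4
Molecular formula = (C8H7Cl2)×4 = C32H28Cl8

C32H28Cl8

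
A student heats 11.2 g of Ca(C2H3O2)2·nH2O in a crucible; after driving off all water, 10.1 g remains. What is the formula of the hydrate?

Ca(C2H3O2)2·H2O

Mass of water lost = 11.2 − 10.1 = 1.1 g → 1.1 / 18.02 = 0.06104 mol H2O
Molar mass of Ca(C2H3O2)2 = 158.17 g/mol → mol Ca(C2H3O2)2 = 10.1 / 158.17 = 0.06386
n = 0.06104 / 0.06386 = 0.96 ≈ 1 → Ca(C2H3O2)2·H2O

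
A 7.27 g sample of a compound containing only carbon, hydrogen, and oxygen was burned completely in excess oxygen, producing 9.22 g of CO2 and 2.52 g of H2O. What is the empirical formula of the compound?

C3H4O4

mol C = 9.22 / 44.01 = 0.2095; mass C = 0.2095 × 12.01 = 2.516 g
mol H = 2 × (2.52 / 18.02) = 0.2797; mass H = 0.2797 × 1.008 = 0.2819 g
mass O = 7.27 − (2.798) = 4.472 g → mol O = 0.2795
Divide by the smallest (0.2095 mol C): C 1.000, H 1.335, O 1.334
Multiply by 3: C 3.00, H 4.01, O 4.00 → C3H4O4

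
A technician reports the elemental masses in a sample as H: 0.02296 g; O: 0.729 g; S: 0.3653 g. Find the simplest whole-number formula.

H2O4S

H: 0.02296 g ÷ 1.008 g/mol = 0.02278 mol
O: 0.729 g ÷ 16.00 g/mol = 0.04556 mol
S: 0.3653 g ÷ 32.07 g/mol = 0.01139 mol
Ratios (÷ 0.01139): H 2.000, O 4.000, S 1.000
≈ 2:4:1 → H2O4S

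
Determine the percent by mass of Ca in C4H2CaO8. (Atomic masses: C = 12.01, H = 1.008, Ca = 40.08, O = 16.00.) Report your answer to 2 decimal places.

Molar mass = 4(12.01) + 2(1.008) + 1(40.08) + 8(16.00) = 218.136 g/mol
Mass of Ca per mole = 1 × 40.08 = 40.080 g
% Ca = 40.080 / 218.136 × 100 = 18.37%

18.37%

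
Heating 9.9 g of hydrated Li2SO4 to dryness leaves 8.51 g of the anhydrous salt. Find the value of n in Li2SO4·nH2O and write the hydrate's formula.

Li2SO4·H2O

Mass of water lost = 9.9 − 8.51 = 1.39 g → 1.39 / 18.02 = 0.07714 mol H2O
Molar mass of Li2SO4 = 109.95 g/mol → mol Li2SO4 = 8.51 / 109.95 = 0.0774
n = 0.07714 / 0.0774 = 1.00 ≈ 1 → Li2SO4·H2O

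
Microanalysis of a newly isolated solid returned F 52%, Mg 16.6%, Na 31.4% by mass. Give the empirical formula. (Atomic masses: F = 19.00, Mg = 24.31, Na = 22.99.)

Assume 100 g: 52 g F, 16.6 g Mg, 31.4 g Na.
n(F) = 52/19.00 = 2.737, n(Mg) = 16.6/24.31 = 0.6828, n(Na) = 31.4/22.99 = 1.366
Smallest is Mg at 0.6828 mol; normalising gives F 4.008, Mg 1.000, Na 2.000
→ F4MgNa2

F4MgNa2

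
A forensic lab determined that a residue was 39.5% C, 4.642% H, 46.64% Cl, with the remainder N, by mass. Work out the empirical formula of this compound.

Assume 100 g: 39.5 g C, 4.642 g H, 46.64 g Cl, 9.218 g N.
Moles — C: 39.5 / 12.01 = 3.289 mol; H: 4.642 / 1.008 = 4.605 mol; Cl: 46.64 / 35.45 = 1.316 mol; N: 9.218 / 14.01 = 0.658 mol
Divide by the smallest (0.658 mol N): C 4.999, H 6.999, Cl 2.000, N 1.000
Ratio ≈ 5:7:2:1, so the empirical formula is C5H7Cl2N

C5H7Cl2N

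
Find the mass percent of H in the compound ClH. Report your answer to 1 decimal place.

2.8%

Molar mass = 1(35.45) + 1(1.008) = 36.458 g/mol
Mass of H per mole = 1 × 1.008 = 1.008 g
% H = 1.008 / 36.458 × 100 = 2.8%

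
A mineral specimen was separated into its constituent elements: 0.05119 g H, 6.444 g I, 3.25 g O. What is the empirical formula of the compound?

HIO4

Moles — H: 0.05119 / 1.008 = 0.05078 mol; I: 6.444 / 126.90 = 0.05078 mol; O: 3.25 / 16.00 = 0.2031 mol
Smallest is I at 0.05078 mol; normalising gives H 1.000, I 1.000, O 4.000
→ HIO4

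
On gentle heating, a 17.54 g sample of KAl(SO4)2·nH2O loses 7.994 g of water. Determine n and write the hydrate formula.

KAl(SO4)2·12H2O

Mass of anhydrous KAl(SO4)2 = 17.54 − 7.994 = 9.546 g
mol H2O = 7.994 / 18.02 = 0.4436
Molar mass of KAl(SO4)2 = 258.22 g/mol → mol KAl(SO4)2 = 9.546 / 258.22 = 0.03697
n = 0.4436 / 0.03697 = 12.00 ≈ 12 → KAl(SO4)2·12H2O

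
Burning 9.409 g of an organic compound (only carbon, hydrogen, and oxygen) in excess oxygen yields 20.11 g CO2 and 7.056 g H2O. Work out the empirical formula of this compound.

mol C = 20.11 / 44.01 = 0.4569; mass C = 0.4569 × 12.01 = 5.488 g
mol H = 2 × (7.056 / 18.02) = 0.7831; mass H = 0.7831 × 1.008 = 0.7894 g
mass O = 9.409 − (6.277) = 3.132 g → mol O = 0.1957
Divide by the smallest (0.1957 mol O): C 2.335, H 4.001, O 1.000
×3: C 7.00, H 12.00, O 3.00 → C7H12O3

C7H12O3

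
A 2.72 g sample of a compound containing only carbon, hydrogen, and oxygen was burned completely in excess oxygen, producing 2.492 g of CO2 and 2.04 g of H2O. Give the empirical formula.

CH4O2

mol C = 2.492 / 44.01 = 0.05662; mass C = 0.05662 × 12.01 = 0.6800 g
mol H = 2 × (2.04 / 18.02) = 0.2264; mass H = 0.2264 × 1.008 = 0.2282 g
mass O = 2.72 − (0.9083) = 1.812 g → mol O = 0.1132
Ratios (÷ 0.05662): C 1.000, H 3.999, O 2.000
Ratio ≈ 1:4:2, so the empirical formula is CH4O2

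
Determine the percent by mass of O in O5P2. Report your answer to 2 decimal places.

56.36%

Molar mass = 5(16.00) + 2(30.97) = 141.940 g/mol
Mass of O per mole = 5 × 16.00 = 80.000 g
% O = 80.000 / 141.940 × 100 = 56.36%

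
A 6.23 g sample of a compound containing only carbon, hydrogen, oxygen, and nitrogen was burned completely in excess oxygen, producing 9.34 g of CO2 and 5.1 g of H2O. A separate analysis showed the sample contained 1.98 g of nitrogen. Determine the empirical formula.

mol C = 9.34 / 44.01 = 0.2122; mass C = 0.2122 × 12.01 = 2.549 g
mol H = 2 × (5.1 / 18.02) = 0.5660; mass H = 0.5660 × 1.008 = 0.5706 g
mol N = 1.98 / 14.01 = 0.1413
mass O = 6.23 − (5.099) = 1.131 g → mol O = 0.07066
Divide by the smallest (0.07066 mol O): C 3.003, H 8.010, N 2.000, O 1.000
Ratio ≈ 3:8:2:1, so the empirical formula is C3H8N2O

C3H8N2O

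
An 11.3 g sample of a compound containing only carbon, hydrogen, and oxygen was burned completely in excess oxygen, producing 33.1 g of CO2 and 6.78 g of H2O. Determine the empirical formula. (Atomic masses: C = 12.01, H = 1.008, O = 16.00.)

mol C = 33.1 / 44.01 = 0.7521; mass C = 0.7521 × 12.01 = 9.033 g
mol H = 2 × (6.78 / 18.02) = 0.7525; mass H = 0.7525 × 1.008 = 0.7585 g
mass O = 11.3 − (9.791) = 1.509 g → mol O = 0.09430
Divide by the smallest (0.0943 mol O): C 7.976, H 7.980, O 1.000
≈ 8:8:1 → C8H8O

C8H8O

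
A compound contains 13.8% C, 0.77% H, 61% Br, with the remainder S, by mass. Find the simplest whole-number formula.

C3H2Br2S2

Assume 100 g: 13.8 g C, 0.77 g H, 61 g Br, 24.43 g S.
C: 13.8 g ÷ 12.01 g/mol = 1.149 mol
H: 0.77 g ÷ 1.008 g/mol = 0.7639 mol
Br: 61 g ÷ 79.90 g/mol = 0.7635 mol
S: 24.43 g ÷ 32.07 g/mol = 0.7618 mol
Divide by the smallest (0.7618 mol S): C 1.508, H 1.003, Br 1.002, S 1.000
×2: C 3.02, H 2.01, Br 2.00, S 2.00 → C3H2Br2S2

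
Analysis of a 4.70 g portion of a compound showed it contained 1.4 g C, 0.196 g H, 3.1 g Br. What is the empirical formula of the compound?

n(C) = 1.4/12.01 = 0.1166, n(H) = 0.196/1.008 = 0.1944, n(Br) = 3.1/79.90 = 0.0388
Divide by the smallest (0.0388 mol Br): C 3.004, H 5.012, Br 1.000
→ C3H5Br

C3H5Br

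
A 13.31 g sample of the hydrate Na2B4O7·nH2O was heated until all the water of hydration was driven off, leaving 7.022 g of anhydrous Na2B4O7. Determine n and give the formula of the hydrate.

Na2B4O7·10H2O

Mass of water lost = 13.31 − 7.022 = 6.288 g → 6.288 / 18.02 = 0.3489 mol H2O
Molar mass of Na2B4O7 = 201.22 g/mol → mol Na2B4O7 = 7.022 / 201.22 = 0.0349
n = 0.3489 / 0.0349 = 10.00 ≈ 10 → Na2B4O7·10H2O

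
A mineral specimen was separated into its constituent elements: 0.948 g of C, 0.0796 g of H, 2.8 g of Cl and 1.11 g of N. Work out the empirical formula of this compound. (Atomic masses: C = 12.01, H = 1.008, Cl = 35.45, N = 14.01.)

CHClN

Moles — C: 0.948 / 12.01 = 0.07893 mol; H: 0.0796 / 1.008 = 0.07897 mol; Cl: 2.8 / 35.45 = 0.07898 mol; N: 1.11 / 14.01 = 0.07923 mol
Divide by the smallest (0.07893 mol C): C 1.000, H 1.000, Cl 1.001, N 1.004
≈ 1:1:1:1 → CHClN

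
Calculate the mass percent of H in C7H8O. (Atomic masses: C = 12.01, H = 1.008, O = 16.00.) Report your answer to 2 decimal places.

Molar mass = 7(12.01) + 8(1.008) + 1(16.00) = 108.134 g/mol
Mass of H per mole = 8 × 1.008 = 8.064 g
% H = 8.064 / 108.134 × 100 = 7.46%

7.46%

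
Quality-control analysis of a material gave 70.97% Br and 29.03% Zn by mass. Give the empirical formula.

Assume 100 g: 70.97 g Br, 29.03 g Zn.
Br: 70.97 g ÷ 79.90 g/mol = 0.8882 mol
Zn: 29.03 g ÷ 65.38 g/mol = 0.444 mol
Ratios (÷ 0.444): Br 2.000, Zn 1.000
Ratio ≈ 2:1, so the empirical formula is Br2Zn

Br2Zn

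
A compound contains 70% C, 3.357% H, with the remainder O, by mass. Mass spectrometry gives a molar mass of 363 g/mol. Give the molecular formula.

Assume 100 g: 70 g C, 3.357 g H, 26.643 g O.
Moles — C: 70 / 12.01 = 5.828 mol; H: 3.357 / 1.008 = 3.33 mol; O: 26.643 / 16.00 = 1.665 mol
Smallest is O at 1.665 mol; normalising gives C 3.500, H 2.000, O 1.000
Multiply by 2: C 7.00, H 4.00, O 2.00 → C7H4O2
Empirical-formula mass = 120.10 g/mol
n = 363 / 120.10 = 3.02 ≈ 3
Molecular formula = (C7H4O2)×3 = C21H12O6

C21H12O6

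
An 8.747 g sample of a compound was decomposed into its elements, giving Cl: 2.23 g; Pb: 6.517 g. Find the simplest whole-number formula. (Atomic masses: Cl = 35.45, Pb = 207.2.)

Cl2Pb

n(Cl) = 2.23/35.45 = 0.06291, n(Pb) = 6.517/207.2 = 0.03145
Divide by the smallest (0.03145 mol Pb): Cl 2.000, Pb 1.000
≈ 2:1 → Cl2Pb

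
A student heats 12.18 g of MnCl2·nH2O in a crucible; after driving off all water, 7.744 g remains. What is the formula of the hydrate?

Mass of water lost = 12.18 − 7.744 = 4.436 g → 4.436 / 18.02 = 0.2462 mol H2O
Molar mass of MnCl2 = 125.84 g/mol → mol MnCl2 = 7.744 / 125.84 = 0.06154
n = 0.2462 / 0.06154 = 4.00 ≈ 4 → MnCl2·4H2O

MnCl2·4H2O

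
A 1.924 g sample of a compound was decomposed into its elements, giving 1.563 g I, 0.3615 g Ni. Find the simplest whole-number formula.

Moles — I: 1.563 / 126.90 = 0.01232 mol; Ni: 0.3615 / 58.69 = 0.006159 mol
Ratios (÷ 0.006159): I 2.000, Ni 1.000
→ I2Ni

I2Ni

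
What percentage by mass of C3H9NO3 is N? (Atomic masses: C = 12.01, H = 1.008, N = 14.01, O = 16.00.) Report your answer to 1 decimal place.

13.1%

Molar mass = 3(12.01) + 9(1.008) + 1(14.01) + 3(16.00) = 107.112 g/mol
Mass of N per mole = 1 × 14.01 = 14.010 g
% N = 14.010 / 107.112 × 100 = 13.1%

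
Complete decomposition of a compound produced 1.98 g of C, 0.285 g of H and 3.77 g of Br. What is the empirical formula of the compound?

C7H12Br2

Moles — C: 1.98 / 12.01 = 0.1649 mol; H: 0.285 / 1.008 = 0.2827 mol; Br: 3.77 / 79.90 = 0.04718 mol
Smallest is Br at 0.04718 mol; normalising gives C 3.494, H 5.992, Br 1.000
×2: C 6.99, H 11.98, Br 2.00 → C7H12Br2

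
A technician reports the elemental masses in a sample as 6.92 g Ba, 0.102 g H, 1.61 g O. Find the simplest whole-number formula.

Ba: 6.92 g ÷ 137.33 g/mol = 0.05039 mol
H: 0.102 g ÷ 1.008 g/mol = 0.1012 mol
O: 1.61 g ÷ 16.00 g/mol = 0.1006 mol
Smallest is Ba at 0.05039 mol; normalising gives Ba 1.000, H 2.008, O 1.997
→ BaH2O2

BaH2O2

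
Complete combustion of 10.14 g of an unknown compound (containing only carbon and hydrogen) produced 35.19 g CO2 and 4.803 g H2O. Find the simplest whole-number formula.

C3H2

mol C = 35.19 / 44.01 = 0.7996; mass C = 0.7996 × 12.01 = 9.603 g
mol H = 2 × (4.803 / 18.02) = 0.5331; mass H = 0.5331 × 1.008 = 0.5373 g
Ratios (÷ 0.5331): C 1.500, H 1.000
Multiply by 2: C 3.00, H 2.00 → C3H2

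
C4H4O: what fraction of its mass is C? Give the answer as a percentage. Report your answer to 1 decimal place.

Molar mass = 4(12.01) + 4(1.008) + 1(16.00) = 68.072 g/mol
Mass of C per mole = 4 × 12.01 = 48.040 g
% C = 48.040 / 68.072 × 100 = 70.6%

70.6%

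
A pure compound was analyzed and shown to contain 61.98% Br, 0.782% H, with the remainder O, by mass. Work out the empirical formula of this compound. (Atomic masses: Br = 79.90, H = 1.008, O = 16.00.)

BrHO3

Assume 100 g: 61.98 g Br, 0.782 g H, 37.238 g O.
n(Br) = 61.98/79.90 = 0.7757, n(H) = 0.782/1.008 = 0.7758, n(O) = 37.238/16.00 = 2.327
Ratios (÷ 0.7757): Br 1.000, H 1.000, O 3.000
Ratio ≈ 1:1:3, so the empirical formula is BrHO3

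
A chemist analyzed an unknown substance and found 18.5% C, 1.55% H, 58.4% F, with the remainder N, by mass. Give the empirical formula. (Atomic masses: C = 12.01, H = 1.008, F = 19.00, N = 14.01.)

CHF2N

Assume 100 g: 18.5 g C, 1.55 g H, 58.4 g F, 21.55 g N.
C: 18.5 g ÷ 12.01 g/mol = 1.54 mol
H: 1.55 g ÷ 1.008 g/mol = 1.538 mol
F: 58.4 g ÷ 19.00 g/mol = 3.074 mol
N: 21.55 g ÷ 14.01 g/mol = 1.538 mol
Smallest is H at 1.538 mol; normalising gives C 1.002, H 1.000, F 1.999, N 1.000
→ CHF2N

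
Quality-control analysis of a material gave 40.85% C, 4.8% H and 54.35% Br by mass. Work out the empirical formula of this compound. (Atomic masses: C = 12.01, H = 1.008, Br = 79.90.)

Assume 100 g: 40.85 g C, 4.8 g H, 54.35 g Br.
n(C) = 40.85/12.01 = 3.401, n(H) = 4.8/1.008 = 4.762, n(Br) = 54.35/79.90 = 0.6802
Ratios (÷ 0.6802): C 5.000, H 7.000, Br 1.000
→ C5H7Br

C5H7Br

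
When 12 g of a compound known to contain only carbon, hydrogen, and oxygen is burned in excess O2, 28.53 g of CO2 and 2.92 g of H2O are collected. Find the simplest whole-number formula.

mol C = 28.53 / 44.01 = 0.6483; mass C = 0.6483 × 12.01 = 7.786 g
mol H = 2 × (2.92 / 18.02) = 0.3241; mass H = 0.3241 × 1.008 = 0.3267 g
mass O = 12 − (8.112) = 3.888 g → mol O = 0.2430
Divide by the smallest (0.243 mol O): C 2.668, H 1.334, O 1.000
Multiply by 3: C 8.00, H 4.00, O 3.00 → C8H4O3

C8H4O3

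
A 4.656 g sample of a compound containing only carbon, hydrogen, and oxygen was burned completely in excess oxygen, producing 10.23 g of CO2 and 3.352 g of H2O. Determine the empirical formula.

C5H8O2

mol C = 10.23 / 44.01 = 0.2324; mass C = 0.2324 × 12.01 = 2.792 g
mol H = 2 × (3.352 / 18.02) = 0.3720; mass H = 0.3720 × 1.008 = 0.3750 g
mass O = 4.656 − (3.167) = 1.489 g → mol O = 0.09308
Divide by the smallest (0.09308 mol O): C 2.497, H 3.997, O 1.000
Multiply by 2: C 4.99, H 7.99, O 2.00 → C5H8O2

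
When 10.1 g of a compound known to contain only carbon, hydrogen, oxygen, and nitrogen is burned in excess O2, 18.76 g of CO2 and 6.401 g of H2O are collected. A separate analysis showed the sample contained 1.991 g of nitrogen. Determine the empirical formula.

C3H5NO

mol C = 18.76 / 44.01 = 0.4263; mass C = 0.4263 × 12.01 = 5.119 g
mol H = 2 × (6.401 / 18.02) = 0.7104; mass H = 0.7104 × 1.008 = 0.7161 g
mol N = 1.991 / 14.01 = 0.1421
mass O = 10.1 − (7.827) = 2.273 g → mol O = 0.1421
Ratios (÷ 0.1421): C 3.000, H 5.000, N 1.000, O 1.000
→ C3H5NO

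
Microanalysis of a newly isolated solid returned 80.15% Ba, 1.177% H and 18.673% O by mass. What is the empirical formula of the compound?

Assume 100 g: 80.15 g Ba, 1.177 g H, 18.673 g O.
Moles — Ba: 80.15 / 137.33 = 0.5836 mol; H: 1.177 / 1.008 = 1.168 mol; O: 18.673 / 16.00 = 1.167 mol
Smallest is Ba at 0.5836 mol; normalising gives Ba 1.000, H 2.001, O 2.000
→ BaH2O2

BaH2O2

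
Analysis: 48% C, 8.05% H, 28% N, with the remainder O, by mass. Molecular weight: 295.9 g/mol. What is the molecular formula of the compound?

C12H24N6O3

Assume 100 g: 48 g C, 8.05 g H, 28 g N, 15.95 g O.
Moles — C: 48 / 12.01 = 3.997 mol; H: 8.05 / 1.008 = 7.986 mol; N: 28 / 14.01 = 1.999 mol; O: 15.95 / 16.00 = 0.9969 mol
Divide by the smallest (0.9969 mol O): C 4.009, H 8.011, N 2.005, O 1.000
≈ 4:8:2:1 → C4H8N2O
Empirical-formula mass = 100.12 g/mol
n = 295.9 / 100.12 = 2.96 ≈ 3
Molecular formula = (C4H8N2O)×3 = C12H24N6O3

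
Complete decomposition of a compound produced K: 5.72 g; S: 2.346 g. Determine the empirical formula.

K2S

K: 5.72 g ÷ 39.10 g/mol = 0.1463 mol
S: 2.346 g ÷ 32.07 g/mol = 0.07315 mol
Smallest is S at 0.07315 mol; normalising gives K 2.000, S 1.000
→ K2S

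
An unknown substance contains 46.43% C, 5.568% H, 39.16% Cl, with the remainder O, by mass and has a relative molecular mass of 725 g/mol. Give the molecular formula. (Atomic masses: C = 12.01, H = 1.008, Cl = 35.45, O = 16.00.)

Assume 100 g: 46.43 g C, 5.568 g H, 39.16 g Cl, 8.842 g O.
C: 46.43 g ÷ 12.01 g/mol = 3.866 mol
H: 5.568 g ÷ 1.008 g/mol = 5.524 mol
Cl: 39.16 g ÷ 35.45 g/mol = 1.105 mol
O: 8.842 g ÷ 16.00 g/mol = 0.5526 mol
Smallest is O at 0.5526 mol; normalising gives C 6.996, H 9.996, Cl 1.999, O 1.000
Ratio ≈ 7:10:2:1, so the empirical formula is C7H10Cl2O
Empirical-formula mass = 181.05 g/mol
n = 725 / 181.05 = 4.00 ≈ 4
Molecular formula = (C7H10Cl2O)×4 = C28H40Cl8O4

C28H40Cl8O4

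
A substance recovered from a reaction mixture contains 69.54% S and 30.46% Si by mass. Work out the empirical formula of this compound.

Assume 100 g: 69.54 g S, 30.46 g Si.
n(S) = 69.54/32.07 = 2.168, n(Si) = 30.46/28.09 = 1.084
Smallest is Si at 1.084 mol; normalising gives S 2.000, Si 1.000
≈ 2:1 → S2Si

S2Si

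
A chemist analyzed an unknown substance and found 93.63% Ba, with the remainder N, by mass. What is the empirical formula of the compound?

Ba3N2

Assume 100 g: 93.63 g Ba, 6.37 g N.
Moles — Ba: 93.63 / 137.33 = 0.6818 mol; N: 6.37 / 14.01 = 0.4547 mol
Ratios (÷ 0.4547): Ba 1.500, N 1.000
×2: Ba 3.00, N 2.00 → Ba3N2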